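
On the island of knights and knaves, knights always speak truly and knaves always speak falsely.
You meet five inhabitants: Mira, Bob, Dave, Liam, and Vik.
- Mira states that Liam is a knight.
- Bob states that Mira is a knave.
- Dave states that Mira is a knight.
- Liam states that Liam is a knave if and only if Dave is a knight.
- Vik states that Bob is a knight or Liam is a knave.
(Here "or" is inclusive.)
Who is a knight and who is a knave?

Knights: Bob and Vik. Knaves: Mira, Dave, and Liam.

Mira is a knave, and the claim "Liam is a knight" is indeed false.
Bob (knight): "Mira is a knave" — True. ✓
Dave (knave): "Mira is a knight" — false. ✓
Liam (knave): "Liam is a knave if and only if Dave is a knight" — false. ✓
Vik (knight): "Bob is a knight or Liam is a knave" — True. ✓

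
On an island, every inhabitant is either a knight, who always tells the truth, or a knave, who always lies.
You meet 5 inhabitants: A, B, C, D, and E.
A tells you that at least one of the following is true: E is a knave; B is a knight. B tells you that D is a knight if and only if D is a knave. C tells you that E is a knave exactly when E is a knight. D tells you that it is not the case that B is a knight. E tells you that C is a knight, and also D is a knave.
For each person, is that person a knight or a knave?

A is a knight; "at least one of the following is true: E is a knave; B is a knight" is True, as required.
B is a knave, so "D is a knight if and only if D is a knave" must be False — and it is.
C is a knave, so "E is a knave exactly when E is a knight" must be False — and it is.
D (knight): "it is not the case that B is a knight" — True. ✓
Since E is a knave, "C is a knight, and also D is a knave" needs to be False, which holds.

Knights: A and D. Knaves: B, C, and E.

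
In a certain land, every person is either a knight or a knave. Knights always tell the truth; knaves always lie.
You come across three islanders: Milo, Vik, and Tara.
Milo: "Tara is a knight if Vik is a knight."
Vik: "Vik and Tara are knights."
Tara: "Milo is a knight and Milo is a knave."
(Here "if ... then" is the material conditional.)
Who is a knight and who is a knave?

Suppose Milo is a knave. Then Milo's statement "Tara is a knight if Vik is a knight" would have to be false. Checking the 4 ways to assign the others, none is consistent with every speaker.
(For instance, with Vik=knave, Tara=knave, Milo's claim "Tara is a knight if Vik is a knight" comes out true where it would need to be false.)
So Milo must be a knight, making "Tara is a knight if Vik is a knight" true. Taking Milo=knight, Vik=knave, Tara=knave, each remaining statement checks out:
  Vik (knave): "Vik and Tara are knights" — false. ✓
  Tara (knave): "Milo is a knight and Milo is a knave" — false. ✓
This is the unique consistent assignment.

Milo is a knight, Vik is a knave, and Tara is a knave.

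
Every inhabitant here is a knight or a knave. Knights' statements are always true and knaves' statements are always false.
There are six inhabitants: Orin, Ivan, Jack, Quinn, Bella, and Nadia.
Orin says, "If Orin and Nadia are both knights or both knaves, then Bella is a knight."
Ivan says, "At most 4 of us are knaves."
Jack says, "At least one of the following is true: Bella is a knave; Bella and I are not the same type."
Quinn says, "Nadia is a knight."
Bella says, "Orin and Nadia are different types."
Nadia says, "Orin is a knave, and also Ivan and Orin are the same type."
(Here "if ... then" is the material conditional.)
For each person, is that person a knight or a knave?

Orin is a knave, and the claim "if Orin and Nadia are both knights or both knaves, then Bella is a knight" is indeed False.
Since Ivan is a knight, "at most 4 of us are knaves" needs to be True, which holds.
Jack is a knight, so "at least one of the following is true: Bella is a knave; Bella and I are not the same type" must be True — and it is.
As a knave, Quinn's statement "Nadia is a knight" should be False; it is.
Bella is a knave; "Orin and Nadia are different types" is False, as required.
Nadia is a knave, and the claim "Orin is a knave, and also Ivan and Orin are the same type" is indeed False.

Knights: Ivan and Jack. Knaves: Orin, Quinn, Bella, and Nadia.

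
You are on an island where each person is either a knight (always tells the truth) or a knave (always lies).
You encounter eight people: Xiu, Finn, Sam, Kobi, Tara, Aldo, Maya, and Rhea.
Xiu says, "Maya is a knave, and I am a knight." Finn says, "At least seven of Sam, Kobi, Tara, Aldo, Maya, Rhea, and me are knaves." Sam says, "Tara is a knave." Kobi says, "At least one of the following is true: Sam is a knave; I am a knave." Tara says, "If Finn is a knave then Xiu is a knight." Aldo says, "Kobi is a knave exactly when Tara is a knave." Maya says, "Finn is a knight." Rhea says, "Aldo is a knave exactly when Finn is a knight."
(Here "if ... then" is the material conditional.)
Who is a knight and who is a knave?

As a knight, Xiu's statement "Maya is a knave, and I am a knight" should be True; it is.
Since Finn is a knave, "at least seven of Sam, Kobi, Tara, Aldo, Maya, Rhea, and me are knaves" needs to be False, which holds.
Sam is a knave; "Tara is a knave" is False, as required.
Kobi is a knight, so "at least one of the following is true: Sam is a knave; I am a knave" must be True — and it is.
Tara is a knight, and the claim "if Finn is a knave then Xiu is a knight" is indeed True.
Aldo (knight): "Kobi is a knave exactly when Tara is a knave" — True. ✓
Maya (knave): "Finn is a knight" — False. ✓
Since Rhea is a knight, "Aldo is a knave exactly when Finn is a knight" needs to be True, which holds.

Knights: Xiu, Kobi, Tara, Aldo, and Rhea. Knaves: Finn, Sam, and Maya.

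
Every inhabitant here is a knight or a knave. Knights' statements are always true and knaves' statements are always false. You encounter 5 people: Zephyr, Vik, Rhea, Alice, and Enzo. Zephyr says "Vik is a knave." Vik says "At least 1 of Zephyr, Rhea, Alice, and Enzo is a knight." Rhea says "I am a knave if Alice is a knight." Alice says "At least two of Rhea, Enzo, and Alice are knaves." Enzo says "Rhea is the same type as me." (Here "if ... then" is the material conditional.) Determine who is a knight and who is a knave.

Suppose Zephyr is a knight. Then Zephyr's statement "Vik is a knave" would have to be true. Checking the 16 ways to assign the others, none is consistent with every speaker.
(For instance, with Vik=knight, Rhea=knight, Alice=knave, Enzo=knight, Zephyr's claim "Vik is a knave" comes out false where it would need to be true.)
So Zephyr must be a knave, making "Vik is a knave" false. Taking Zephyr=knave, Vik=knight, Rhea=knight, Alice=knave, Enzo=knight, each remaining statement checks out:
  Vik (knight): "at least 1 of Zephyr, Rhea, Alice, and Enzo is a knight" — true. ✓
  Rhea (knight): "I am a knave if Alice is a knight" — true. ✓
  Alice (knave): "at least two of Rhea, Enzo, and Alice are knaves" — false. ✓
  Enzo (knight): "Rhea is the same type as me" — true. ✓
This is the unique consistent assignment.

Zephyr is a knave, Vik is a knight, Rhea is a knight, Alice is a knave, and Enzo is a knight.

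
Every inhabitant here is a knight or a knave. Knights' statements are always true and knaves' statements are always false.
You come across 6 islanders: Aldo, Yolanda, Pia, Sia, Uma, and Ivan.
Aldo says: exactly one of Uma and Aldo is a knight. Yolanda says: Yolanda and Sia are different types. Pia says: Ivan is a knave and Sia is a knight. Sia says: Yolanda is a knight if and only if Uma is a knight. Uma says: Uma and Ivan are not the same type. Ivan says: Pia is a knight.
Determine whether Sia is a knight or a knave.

Sia is a knave.

Consistent assignments: {Aldo=knight, Yolanda=knight, Pia=knave, Sia=knave, Uma=knave, Ivan=knave}; {Aldo=knave, Yolanda=knight, Pia=knave, Sia=knave, Uma=knave, Ivan=knave}
In every consistent assignment, Sia is a knave.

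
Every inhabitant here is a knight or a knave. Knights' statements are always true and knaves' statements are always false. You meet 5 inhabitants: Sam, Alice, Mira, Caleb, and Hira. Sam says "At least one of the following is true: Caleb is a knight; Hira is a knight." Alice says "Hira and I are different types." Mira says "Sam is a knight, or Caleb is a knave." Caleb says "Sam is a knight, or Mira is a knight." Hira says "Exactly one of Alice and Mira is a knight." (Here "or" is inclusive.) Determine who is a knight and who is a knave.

Sam is a knight, and the claim "at least one of the following is true: Caleb is a knight; Hira is a knight" is indeed true.
Alice is a knight, and the claim "Hira and I are different types" is indeed true.
Since Mira is a knight, "Sam is a knight, or Caleb is a knave" needs to be true, which holds.
As a knight, Caleb's statement "Sam is a knight, or Mira is a knight" should be true; it is.
Hira is a knave, so "exactly one of Alice and Mira is a knight" must be False — and it is.

Knights: Sam, Alice, Mira, and Caleb. Knaves: Hira.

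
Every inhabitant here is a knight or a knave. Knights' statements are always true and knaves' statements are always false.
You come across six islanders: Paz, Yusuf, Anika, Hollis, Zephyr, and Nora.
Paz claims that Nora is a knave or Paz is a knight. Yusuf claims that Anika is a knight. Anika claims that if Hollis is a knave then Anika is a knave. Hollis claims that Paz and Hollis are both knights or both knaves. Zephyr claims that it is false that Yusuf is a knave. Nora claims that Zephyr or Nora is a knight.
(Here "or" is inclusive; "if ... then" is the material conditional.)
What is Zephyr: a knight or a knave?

Zephyr is a knight.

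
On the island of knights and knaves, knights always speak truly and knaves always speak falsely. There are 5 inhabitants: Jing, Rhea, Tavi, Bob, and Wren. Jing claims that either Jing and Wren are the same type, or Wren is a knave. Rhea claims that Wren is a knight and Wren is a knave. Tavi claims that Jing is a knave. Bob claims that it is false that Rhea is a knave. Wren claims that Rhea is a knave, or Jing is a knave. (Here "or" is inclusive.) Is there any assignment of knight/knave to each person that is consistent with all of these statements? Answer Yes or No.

One consistent assignment: Jing=knight, Rhea=knave, Tavi=knave, Bob=knave, Wren=knight.

Yes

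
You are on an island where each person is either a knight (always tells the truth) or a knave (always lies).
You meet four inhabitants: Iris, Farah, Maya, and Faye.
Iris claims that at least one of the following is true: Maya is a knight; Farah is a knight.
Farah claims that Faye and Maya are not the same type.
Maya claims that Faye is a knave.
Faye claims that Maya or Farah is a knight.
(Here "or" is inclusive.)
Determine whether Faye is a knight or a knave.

Faye is a knight.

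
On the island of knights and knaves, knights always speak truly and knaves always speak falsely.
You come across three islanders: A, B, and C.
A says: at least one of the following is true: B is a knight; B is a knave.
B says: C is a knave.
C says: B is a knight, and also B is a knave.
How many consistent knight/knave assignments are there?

Consistent assignments:
  A=knight, B=knight, C=knave

1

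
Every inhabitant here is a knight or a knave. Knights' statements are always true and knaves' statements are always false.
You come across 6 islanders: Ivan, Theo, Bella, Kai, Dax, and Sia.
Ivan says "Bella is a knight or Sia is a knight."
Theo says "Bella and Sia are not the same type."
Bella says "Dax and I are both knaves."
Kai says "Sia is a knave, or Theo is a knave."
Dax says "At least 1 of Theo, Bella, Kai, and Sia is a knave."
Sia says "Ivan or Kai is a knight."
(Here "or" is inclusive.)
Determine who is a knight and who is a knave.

Since Ivan is a knight, "Bella is a knight or Sia is a knight" needs to be true, which holds.
As a knight, Theo's statement "Bella and Sia are not the same type" should be true; it is.
Bella is a knave, and the claim "Dax and I are both knaves" is indeed False.
Kai is a knave, so "Sia is a knave, or Theo is a knave" must be False — and it is.
Dax is a knight, so "at least 1 of Theo, Bella, Kai, and Sia is a knave" must be true — and it is.
As a knight, Sia's statement "Ivan or Kai is a knight" should be true; it is.

Ivan is a knight, Theo is a knight, Bella is a knave, Kai is a knave, Dax is a knight, and Sia is a knight.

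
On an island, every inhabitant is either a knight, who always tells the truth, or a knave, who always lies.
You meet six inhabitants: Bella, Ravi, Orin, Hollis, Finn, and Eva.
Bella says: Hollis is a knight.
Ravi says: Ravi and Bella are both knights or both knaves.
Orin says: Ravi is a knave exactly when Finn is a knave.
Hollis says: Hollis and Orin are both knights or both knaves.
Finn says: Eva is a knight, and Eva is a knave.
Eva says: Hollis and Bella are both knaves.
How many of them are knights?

The unique consistent assignment is Bella=knight, Ravi=knave, Orin=knight, Hollis=knight, Finn=knave, Eva=knave.
That has 3 knights.

3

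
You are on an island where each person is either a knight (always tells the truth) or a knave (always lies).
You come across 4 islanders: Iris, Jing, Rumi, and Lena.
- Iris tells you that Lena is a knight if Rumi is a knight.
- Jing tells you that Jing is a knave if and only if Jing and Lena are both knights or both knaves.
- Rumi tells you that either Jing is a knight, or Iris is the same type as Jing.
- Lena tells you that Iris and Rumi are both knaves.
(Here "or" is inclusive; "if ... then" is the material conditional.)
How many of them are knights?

2

The unique consistent assignment is Iris=knave, Jing=knight, Rumi=knight, Lena=knave.
That has 2 knights.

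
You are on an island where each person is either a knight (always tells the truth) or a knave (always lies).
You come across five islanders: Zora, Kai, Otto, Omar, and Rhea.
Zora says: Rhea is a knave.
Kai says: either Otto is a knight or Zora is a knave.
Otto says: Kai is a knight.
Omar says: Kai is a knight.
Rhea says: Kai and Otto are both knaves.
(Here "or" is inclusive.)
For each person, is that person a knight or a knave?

Zora is a knight, Kai is a knight, Otto is a knight, Omar is a knight, and Rhea is a knave.

Suppose Zora is a knave. Then Zora's statement "Rhea is a knave" would have to be false. Checking the 16 ways to assign the others, none is consistent with every speaker.
(For instance, with Kai=knight, Otto=knight, Omar=knight, Rhea=knave, Zora's claim "Rhea is a knave" comes out true where it would need to be false.)
So Zora must be a knight, making "Rhea is a knave" true. Taking Zora=knight, Kai=knight, Otto=knight, Omar=knight, Rhea=knave, each remaining statement checks out:
  Kai (knight): "either Otto is a knight or Zora is a knave" — true. ✓
  Otto (knight): "Kai is a knight" — true. ✓
  Omar (knight): "Kai is a knight" — true. ✓
  Rhea (knave): "Kai and Otto are both knaves" — false. ✓
This is the unique consistent assignment.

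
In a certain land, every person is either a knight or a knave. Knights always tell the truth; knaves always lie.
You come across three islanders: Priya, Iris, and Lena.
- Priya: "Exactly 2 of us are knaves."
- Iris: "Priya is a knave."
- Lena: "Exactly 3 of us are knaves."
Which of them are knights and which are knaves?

Knights: Priya. Knaves: Iris and Lena.

Priya is a knight, so "exactly 2 of us are knaves" must be true — and it is.
Iris is a knave, and the claim "Priya is a knave" is indeed false.
Lena (knave): "exactly 3 of us are knaves" — false. ✓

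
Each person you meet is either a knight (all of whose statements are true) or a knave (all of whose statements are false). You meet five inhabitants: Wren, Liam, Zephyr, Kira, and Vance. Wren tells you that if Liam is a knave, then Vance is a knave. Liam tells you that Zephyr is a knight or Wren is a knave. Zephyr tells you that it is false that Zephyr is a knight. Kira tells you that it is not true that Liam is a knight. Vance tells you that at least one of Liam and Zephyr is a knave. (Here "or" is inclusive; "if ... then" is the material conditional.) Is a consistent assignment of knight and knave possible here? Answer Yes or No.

No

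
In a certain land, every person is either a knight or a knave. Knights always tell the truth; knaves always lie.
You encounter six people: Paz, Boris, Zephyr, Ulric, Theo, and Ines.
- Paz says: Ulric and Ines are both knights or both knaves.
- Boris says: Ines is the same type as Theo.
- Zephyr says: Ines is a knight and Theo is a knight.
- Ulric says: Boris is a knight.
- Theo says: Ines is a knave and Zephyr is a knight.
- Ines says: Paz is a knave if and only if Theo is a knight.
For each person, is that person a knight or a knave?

Paz is a knave, Boris is a knight, Zephyr is a knave, Ulric is a knight, Theo is a knave, and Ines is a knave.

Paz is a knave, so "Ulric and Ines are both knights or both knaves" must be false — and it is.
Boris is a knight; "Ines is the same type as Theo" is true, as required.
As a knave, Zephyr's statement "Ines is a knight and Theo is a knight" should be false; it is.
Ulric is a knight; "Boris is a knight" is true, as required.
Theo (knave): "Ines is a knave and Zephyr is a knight" — false. ✓
Ines is a knave, and the claim "Paz is a knave if and only if Theo is a knight" is indeed false.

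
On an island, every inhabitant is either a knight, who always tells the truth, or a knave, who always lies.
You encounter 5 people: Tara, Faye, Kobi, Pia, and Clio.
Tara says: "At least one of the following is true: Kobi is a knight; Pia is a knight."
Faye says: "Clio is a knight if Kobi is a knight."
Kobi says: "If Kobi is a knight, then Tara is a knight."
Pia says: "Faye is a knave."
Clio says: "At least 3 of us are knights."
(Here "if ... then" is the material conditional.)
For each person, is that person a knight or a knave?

Knights: Tara, Faye, Kobi, and Clio. Knaves: Pia.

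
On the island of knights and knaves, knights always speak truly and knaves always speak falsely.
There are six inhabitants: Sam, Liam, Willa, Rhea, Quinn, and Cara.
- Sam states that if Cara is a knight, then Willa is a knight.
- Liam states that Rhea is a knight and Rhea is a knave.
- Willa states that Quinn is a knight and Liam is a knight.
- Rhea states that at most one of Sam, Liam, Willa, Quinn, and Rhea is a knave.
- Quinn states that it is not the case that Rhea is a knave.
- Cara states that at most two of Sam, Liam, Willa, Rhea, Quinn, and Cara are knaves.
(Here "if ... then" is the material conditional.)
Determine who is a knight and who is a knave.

Sam is a knight, and the claim "if Cara is a knight, then Willa is a knight" is indeed true.
Liam is a knave, so "Rhea is a knight and Rhea is a knave" must be false — and it is.
As a knave, Willa's statement "Quinn is a knight and Liam is a knight" should be false; it is.
Rhea is a knave; "at most one of Sam, Liam, Willa, Quinn, and Rhea is a knave" is false, as required.
Quinn is a knave, so "it is not the case that Rhea is a knave" must be false — and it is.
Cara (knave): "at most two of Sam, Liam, Willa, Rhea, Quinn, and Cara are knaves" — false. ✓

Knights: Sam. Knaves: Liam, Willa, Rhea, Quinn, and Cara.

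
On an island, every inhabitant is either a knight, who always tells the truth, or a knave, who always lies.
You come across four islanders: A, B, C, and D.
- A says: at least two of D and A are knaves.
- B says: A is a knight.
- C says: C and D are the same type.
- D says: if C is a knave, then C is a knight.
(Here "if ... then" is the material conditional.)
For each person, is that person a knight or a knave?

A is a knave, B is a knave, C is a knight, and D is a knight.

A (knave): "at least two of D and A are knaves" — false. ✓
As a knave, B's statement "A is a knight" should be false; it is.
Since C is a knight, "C and D are the same type" needs to be True, which holds.
D is a knight; "if C is a knave, then C is a knight" is True, as required.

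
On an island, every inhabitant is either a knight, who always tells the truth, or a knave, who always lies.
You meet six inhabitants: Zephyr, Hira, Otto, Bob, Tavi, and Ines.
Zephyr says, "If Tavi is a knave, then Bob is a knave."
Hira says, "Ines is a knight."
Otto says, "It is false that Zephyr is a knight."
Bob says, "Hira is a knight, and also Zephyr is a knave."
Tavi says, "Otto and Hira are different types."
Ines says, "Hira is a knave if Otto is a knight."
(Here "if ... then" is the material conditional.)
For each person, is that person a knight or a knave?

Zephyr is a knight, so "if Tavi is a knave, then Bob is a knave" must be true — and it is.
Hira is a knight; "Ines is a knight" is true, as required.
As a knave, Otto's statement "it is false that Zephyr is a knight" should be false; it is.
As a knave, Bob's statement "Hira is a knight, and also Zephyr is a knave" should be false; it is.
Tavi is a knight, and the claim "Otto and Hira are different types" is indeed true.
As a knight, Ines's statement "Hira is a knave if Otto is a knight" should be true; it is.

Zephyr is a knight, Hira is a knight, Otto is a knave, Bob is a knave, Tavi is a knight, and Ines is a knight.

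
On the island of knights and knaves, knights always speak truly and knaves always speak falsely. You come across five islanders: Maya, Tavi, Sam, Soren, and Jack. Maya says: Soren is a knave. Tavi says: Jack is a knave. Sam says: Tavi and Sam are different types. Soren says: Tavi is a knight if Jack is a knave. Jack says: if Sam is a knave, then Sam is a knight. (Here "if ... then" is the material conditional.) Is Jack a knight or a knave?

Jack is a knight.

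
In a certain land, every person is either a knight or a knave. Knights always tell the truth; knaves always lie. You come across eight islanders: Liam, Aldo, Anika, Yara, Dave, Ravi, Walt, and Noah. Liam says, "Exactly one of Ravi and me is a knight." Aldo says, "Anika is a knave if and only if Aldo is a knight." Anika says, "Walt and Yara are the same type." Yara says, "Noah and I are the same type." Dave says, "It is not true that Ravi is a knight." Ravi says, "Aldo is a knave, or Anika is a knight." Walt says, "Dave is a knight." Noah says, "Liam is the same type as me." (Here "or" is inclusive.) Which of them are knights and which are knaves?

Liam (knight): "exactly one of Ravi and me is a knight" — True. ✓
Aldo is a knight; "Anika is a knave if and only if Aldo is a knight" is True, as required.
Anika (knave): "Walt and Yara are the same type" — False. ✓
Yara is a knave, and the claim "Noah and I are the same type" is indeed False.
Dave is a knight, and the claim "it is not true that Ravi is a knight" is indeed True.
Ravi (knave): "Aldo is a knave, or Anika is a knight" — False. ✓
As a knight, Walt's statement "Dave is a knight" should be True; it is.
Noah (knight): "Liam is the same type as me" — True. ✓

Knights: Liam, Aldo, Dave, Walt, and Noah. Knaves: Anika, Yara, and Ravi.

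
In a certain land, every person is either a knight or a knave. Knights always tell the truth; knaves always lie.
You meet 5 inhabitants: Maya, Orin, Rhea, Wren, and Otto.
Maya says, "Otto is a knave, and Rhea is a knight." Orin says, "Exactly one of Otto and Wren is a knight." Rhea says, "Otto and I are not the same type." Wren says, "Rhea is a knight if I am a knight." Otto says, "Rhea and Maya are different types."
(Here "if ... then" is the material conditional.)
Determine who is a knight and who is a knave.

As a knight, Maya's statement "Otto is a knave, and Rhea is a knight" should be True; it is.
Orin is a knight; "exactly one of Otto and Wren is a knight" is True, as required.
Rhea (knight): "Otto and I are not the same type" — True. ✓
Wren is a knight; "Rhea is a knight if I am a knight" is True, as required.
Otto is a knave; "Rhea and Maya are different types" is False, as required.

Knights: Maya, Orin, Rhea, and Wren. Knaves: Otto.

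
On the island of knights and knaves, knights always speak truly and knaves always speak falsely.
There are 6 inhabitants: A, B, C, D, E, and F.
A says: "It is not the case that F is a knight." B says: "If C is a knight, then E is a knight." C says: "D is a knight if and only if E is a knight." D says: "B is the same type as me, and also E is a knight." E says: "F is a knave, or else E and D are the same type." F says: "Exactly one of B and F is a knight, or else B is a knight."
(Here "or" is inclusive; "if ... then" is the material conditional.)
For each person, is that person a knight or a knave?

Knights: B, C, D, E, and F. Knaves: A.

As a knave, A's statement "it is not the case that F is a knight" should be false; it is.
Since B is a knight, "if C is a knight, then E is a knight" needs to be true, which holds.
C is a knight, so "D is a knight if and only if E is a knight" must be true — and it is.
D is a knight; "B is the same type as me, and also E is a knight" is true, as required.
Since E is a knight, "F is a knave, or else E and D are the same type" needs to be true, which holds.
F (knight): "exactly one of B and F is a knight, or else B is a knight" — true. ✓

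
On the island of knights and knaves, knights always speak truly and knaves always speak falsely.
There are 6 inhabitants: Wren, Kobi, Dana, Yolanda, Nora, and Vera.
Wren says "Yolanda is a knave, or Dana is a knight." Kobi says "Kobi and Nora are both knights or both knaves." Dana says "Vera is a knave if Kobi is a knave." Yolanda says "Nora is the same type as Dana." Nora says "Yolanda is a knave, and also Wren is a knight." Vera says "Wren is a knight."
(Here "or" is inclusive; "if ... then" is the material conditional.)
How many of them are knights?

3

The unique consistent assignment is Wren=knight, Kobi=knave, Dana=knave, Yolanda=knave, Nora=knight, Vera=knight.
That has 3 knights.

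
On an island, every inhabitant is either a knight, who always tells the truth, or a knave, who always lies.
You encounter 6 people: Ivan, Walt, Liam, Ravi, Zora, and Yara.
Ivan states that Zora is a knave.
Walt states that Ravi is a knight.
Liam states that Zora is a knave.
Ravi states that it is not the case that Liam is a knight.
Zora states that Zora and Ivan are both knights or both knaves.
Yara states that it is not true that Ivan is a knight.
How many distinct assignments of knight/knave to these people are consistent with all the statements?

Consistent assignments:
  Ivan=knight, Walt=knave, Liam=knight, Ravi=knave, Zora=knave, Yara=knave

1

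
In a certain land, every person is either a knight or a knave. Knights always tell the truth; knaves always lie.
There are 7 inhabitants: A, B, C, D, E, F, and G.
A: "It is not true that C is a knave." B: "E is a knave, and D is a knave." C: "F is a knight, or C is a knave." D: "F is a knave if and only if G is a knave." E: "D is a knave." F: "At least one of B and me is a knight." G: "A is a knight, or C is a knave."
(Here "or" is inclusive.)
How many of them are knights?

5

The unique consistent assignment is A=knight, B=knave, C=knight, D=knight, E=knave, F=knight, G=knight.
That has 5 knights.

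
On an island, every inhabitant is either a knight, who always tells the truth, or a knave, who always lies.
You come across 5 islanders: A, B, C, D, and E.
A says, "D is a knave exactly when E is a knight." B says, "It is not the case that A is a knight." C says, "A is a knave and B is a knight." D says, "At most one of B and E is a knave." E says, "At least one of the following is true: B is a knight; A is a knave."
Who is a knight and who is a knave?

Knights: B, C, D, and E. Knaves: A.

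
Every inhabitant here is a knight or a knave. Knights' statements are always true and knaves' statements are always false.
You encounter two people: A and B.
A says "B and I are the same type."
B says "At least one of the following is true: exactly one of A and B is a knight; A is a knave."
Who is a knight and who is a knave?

A is a knave, and the claim "B and I are the same type" is indeed false.
Since B is a knight, "at least one of the following is true: exactly one of A and B is a knight; A is a knave" needs to be True, which holds.

Knights: B. Knaves: A.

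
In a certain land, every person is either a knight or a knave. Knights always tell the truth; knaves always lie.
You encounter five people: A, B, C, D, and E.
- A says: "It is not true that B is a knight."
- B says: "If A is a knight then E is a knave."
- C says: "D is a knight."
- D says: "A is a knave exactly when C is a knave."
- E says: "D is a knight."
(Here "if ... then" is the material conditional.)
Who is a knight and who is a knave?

As a knight, A's statement "it is not true that B is a knight" should be true; it is.
As a knave, B's statement "if A is a knight then E is a knave" should be False; it is.
C (knight): "D is a knight" — true. ✓
D (knight): "A is a knave exactly when C is a knave" — true. ✓
E is a knight, and the claim "D is a knight" is indeed true.

A is a knight, B is a knave, C is a knight, D is a knight, and E is a knight.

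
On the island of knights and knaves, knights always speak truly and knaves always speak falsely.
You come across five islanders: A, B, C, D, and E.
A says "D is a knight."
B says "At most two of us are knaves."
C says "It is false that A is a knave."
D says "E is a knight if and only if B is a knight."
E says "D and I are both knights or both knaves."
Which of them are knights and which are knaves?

Knights: A, B, C, D, and E. Knaves: none.

A is a knight, so "D is a knight" must be true — and it is.
B (knight): "at most two of us are knaves" — true. ✓
C is a knight, and the claim "it is false that A is a knave" is indeed true.
D is a knight; "E is a knight if and only if B is a knight" is true, as required.
Since E is a knight, "D and I are both knights or both knaves" needs to be true, which holds.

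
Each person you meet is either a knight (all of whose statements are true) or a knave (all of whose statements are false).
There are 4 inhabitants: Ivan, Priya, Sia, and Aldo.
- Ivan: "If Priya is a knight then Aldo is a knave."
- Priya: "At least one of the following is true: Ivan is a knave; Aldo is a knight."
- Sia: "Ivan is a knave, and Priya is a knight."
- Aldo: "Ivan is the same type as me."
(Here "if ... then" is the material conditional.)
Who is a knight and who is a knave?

Knights: Ivan. Knaves: Priya, Sia, and Aldo.

Since Ivan is a knight, "if Priya is a knight then Aldo is a knave" needs to be True, which holds.
As a knave, Priya's statement "at least one of the following is true: Ivan is a knave; Aldo is a knight" should be False; it is.
Sia (knave): "Ivan is a knave, and Priya is a knight" — False. ✓
Aldo is a knave, so "Ivan is the same type as me" must be False — and it is.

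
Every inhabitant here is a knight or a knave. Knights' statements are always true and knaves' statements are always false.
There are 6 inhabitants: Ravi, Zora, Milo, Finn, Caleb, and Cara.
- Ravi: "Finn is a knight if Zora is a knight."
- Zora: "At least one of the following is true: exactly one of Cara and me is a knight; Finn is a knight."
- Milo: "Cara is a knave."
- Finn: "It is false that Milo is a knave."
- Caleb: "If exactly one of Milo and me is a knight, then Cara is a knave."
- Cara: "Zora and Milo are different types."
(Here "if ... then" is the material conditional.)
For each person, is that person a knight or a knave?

Ravi is a knight, Zora is a knight, Milo is a knight, Finn is a knight, Caleb is a knight, and Cara is a knave.

Ravi (knight): "Finn is a knight if Zora is a knight" — true. ✓
Zora (knight): "at least one of the following is true: exactly one of Cara and me is a knight; Finn is a knight" — true. ✓
Milo is a knight, so "Cara is a knave" must be true — and it is.
Finn is a knight; "it is false that Milo is a knave" is true, as required.
Since Caleb is a knight, "if exactly one of Milo and me is a knight, then Cara is a knave" needs to be true, which holds.
Cara is a knave, so "Zora and Milo are different types" must be False — and it is.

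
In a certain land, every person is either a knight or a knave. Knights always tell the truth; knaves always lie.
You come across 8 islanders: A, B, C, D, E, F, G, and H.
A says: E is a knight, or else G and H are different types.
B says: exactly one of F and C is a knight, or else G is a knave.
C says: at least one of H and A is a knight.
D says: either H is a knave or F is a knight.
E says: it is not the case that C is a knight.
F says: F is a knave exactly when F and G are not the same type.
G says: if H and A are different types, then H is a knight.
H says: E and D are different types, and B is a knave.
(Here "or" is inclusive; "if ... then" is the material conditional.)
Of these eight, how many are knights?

The unique consistent assignment is A=knave, B=knave, C=knight, D=knight, E=knave, F=knight, G=knight, H=knight.
That has 5 knights.

5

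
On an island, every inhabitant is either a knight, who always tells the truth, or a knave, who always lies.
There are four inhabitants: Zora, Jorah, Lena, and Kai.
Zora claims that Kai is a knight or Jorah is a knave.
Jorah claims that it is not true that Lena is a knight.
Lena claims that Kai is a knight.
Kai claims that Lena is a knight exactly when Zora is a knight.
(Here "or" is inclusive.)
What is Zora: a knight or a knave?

Zora is a knight.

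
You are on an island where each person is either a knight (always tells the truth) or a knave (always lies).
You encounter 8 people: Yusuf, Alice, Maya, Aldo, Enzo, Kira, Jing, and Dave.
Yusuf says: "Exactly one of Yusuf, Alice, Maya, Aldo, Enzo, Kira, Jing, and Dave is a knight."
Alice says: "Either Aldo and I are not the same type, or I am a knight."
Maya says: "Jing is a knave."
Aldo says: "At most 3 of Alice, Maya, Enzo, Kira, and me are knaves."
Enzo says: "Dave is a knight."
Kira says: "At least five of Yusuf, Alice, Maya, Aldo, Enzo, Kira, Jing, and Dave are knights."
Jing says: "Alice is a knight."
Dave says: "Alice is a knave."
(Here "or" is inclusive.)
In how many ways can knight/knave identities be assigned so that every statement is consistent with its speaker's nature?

2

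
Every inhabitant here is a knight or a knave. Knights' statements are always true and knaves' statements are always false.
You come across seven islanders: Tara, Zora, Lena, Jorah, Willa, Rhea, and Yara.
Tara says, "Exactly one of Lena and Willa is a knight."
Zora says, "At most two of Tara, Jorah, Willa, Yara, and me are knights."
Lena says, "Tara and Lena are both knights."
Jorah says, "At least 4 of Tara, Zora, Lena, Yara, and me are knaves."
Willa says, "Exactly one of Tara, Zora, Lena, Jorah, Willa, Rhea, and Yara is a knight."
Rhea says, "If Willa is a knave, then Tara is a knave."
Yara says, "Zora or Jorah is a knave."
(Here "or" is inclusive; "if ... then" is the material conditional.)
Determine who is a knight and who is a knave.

Tara (knave): "exactly one of Lena and Willa is a knight" — False. ✓
Zora is a knight; "at most two of Tara, Jorah, Willa, Yara, and me are knights" is True, as required.
Since Lena is a knave, "Tara and Lena are both knights" needs to be False, which holds.
Since Jorah is a knave, "at least 4 of Tara, Zora, Lena, Yara, and me are knaves" needs to be False, which holds.
Willa is a knave, and the claim "exactly one of Tara, Zora, Lena, Jorah, Willa, Rhea, and Yara is a knight" is indeed False.
Rhea (knight): "if Willa is a knave, then Tara is a knave" — True. ✓
Since Yara is a knight, "Zora or Jorah is a knave" needs to be True, which holds.

Tara is a knave, Zora is a knight, Lena is a knave, Jorah is a knave, Willa is a knave, Rhea is a knight, and Yara is a knight.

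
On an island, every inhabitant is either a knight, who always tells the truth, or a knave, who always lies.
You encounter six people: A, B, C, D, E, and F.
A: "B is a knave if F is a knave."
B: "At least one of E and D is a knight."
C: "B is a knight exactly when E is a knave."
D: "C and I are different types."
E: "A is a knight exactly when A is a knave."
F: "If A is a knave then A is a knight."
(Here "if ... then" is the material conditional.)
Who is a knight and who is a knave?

Knights: A and F. Knaves: B, C, D, and E.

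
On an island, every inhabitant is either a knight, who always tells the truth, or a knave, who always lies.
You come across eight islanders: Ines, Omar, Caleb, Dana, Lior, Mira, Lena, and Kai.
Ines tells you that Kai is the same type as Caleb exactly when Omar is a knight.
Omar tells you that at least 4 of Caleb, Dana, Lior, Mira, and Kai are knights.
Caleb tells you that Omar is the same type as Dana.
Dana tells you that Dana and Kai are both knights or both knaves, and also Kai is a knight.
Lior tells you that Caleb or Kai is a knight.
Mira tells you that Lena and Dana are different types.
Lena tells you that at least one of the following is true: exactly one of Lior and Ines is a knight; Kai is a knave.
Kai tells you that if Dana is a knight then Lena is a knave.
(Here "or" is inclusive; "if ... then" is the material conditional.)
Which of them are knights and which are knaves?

Knights: Ines, Omar, Caleb, Dana, Lior, Mira, and Kai. Knaves: Lena.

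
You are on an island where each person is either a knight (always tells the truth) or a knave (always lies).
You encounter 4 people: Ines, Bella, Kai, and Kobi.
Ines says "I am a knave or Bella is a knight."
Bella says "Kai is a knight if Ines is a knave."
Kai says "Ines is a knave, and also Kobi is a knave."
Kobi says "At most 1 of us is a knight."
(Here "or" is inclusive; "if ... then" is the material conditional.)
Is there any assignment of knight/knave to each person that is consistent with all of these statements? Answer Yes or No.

Yes

One consistent assignment: Ines=knight, Bella=knight, Kai=knave, Kobi=knave.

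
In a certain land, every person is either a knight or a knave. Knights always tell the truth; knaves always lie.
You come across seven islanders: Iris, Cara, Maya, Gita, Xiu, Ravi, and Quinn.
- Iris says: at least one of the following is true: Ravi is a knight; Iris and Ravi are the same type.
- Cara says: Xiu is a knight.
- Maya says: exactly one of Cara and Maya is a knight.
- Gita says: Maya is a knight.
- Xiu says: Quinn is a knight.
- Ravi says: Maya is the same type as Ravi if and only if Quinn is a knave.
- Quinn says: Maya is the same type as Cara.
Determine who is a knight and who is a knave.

Iris is a knight, Cara is a knave, Maya is a knight, Gita is a knight, Xiu is a knave, Ravi is a knight, and Quinn is a knave.

Iris is a knight; "at least one of the following is true: Ravi is a knight; Iris and Ravi are the same type" is True, as required.
Cara (knave): "Xiu is a knight" — False. ✓
Since Maya is a knight, "exactly one of Cara and Maya is a knight" needs to be True, which holds.
Gita (knight): "Maya is a knight" — True. ✓
Xiu (knave): "Quinn is a knight" — False. ✓
As a knight, Ravi's statement "Maya is the same type as Ravi if and only if Quinn is a knave" should be True; it is.
Quinn is a knave; "Maya is the same type as Cara" is False, as required.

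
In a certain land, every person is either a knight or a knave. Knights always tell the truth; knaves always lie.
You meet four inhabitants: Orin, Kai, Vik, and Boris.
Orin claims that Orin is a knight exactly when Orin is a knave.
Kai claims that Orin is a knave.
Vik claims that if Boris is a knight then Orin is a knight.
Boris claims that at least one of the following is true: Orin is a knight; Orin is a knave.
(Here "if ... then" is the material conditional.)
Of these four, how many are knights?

2

The unique consistent assignment is Orin=knave, Kai=knight, Vik=knave, Boris=knight.
That has 2 knights.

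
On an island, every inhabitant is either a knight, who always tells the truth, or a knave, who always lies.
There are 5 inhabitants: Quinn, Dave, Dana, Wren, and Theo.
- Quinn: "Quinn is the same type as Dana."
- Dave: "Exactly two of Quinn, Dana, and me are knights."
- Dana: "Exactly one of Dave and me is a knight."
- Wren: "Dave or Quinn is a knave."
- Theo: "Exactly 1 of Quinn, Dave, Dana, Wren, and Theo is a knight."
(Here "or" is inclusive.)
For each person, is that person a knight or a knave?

Quinn is a knave, Dave is a knave, Dana is a knight, Wren is a knight, and Theo is a knave.

Quinn is a knave, and the claim "Quinn is the same type as Dana" is indeed false.
Dave is a knave, so "exactly two of Quinn, Dana, and me are knights" must be false — and it is.
As a knight, Dana's statement "exactly one of Dave and me is a knight" should be true; it is.
Wren is a knight, so "Dave or Quinn is a knave" must be true — and it is.
Theo (knave): "exactly 1 of Quinn, Dave, Dana, Wren, and Theo is a knight" — false. ✓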